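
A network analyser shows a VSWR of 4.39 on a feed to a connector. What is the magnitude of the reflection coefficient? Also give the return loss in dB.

|Γ| ≈ 0.629; return loss ≈ 4.03 dB

|Γ| = (S − 1)/(S + 1) = (4.39 − 1)/(4.39 + 1) = 3.39/5.39
RL = −20·log₁₀|Γ| = −20·log₁₀(0.629)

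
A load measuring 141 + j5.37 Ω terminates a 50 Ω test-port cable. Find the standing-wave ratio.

VSWR ≈ 2.82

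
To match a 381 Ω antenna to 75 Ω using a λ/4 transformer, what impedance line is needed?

Z_qwt = √(Z_0·R_L) = √(75 × 381) = √28580

Z_qwt ≈ 169 Ω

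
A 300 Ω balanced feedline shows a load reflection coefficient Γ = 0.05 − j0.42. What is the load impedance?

Z_L = Z_0·(1 + Γ)/(1 − Γ) = 300·(1.05 − j0.42)/(0.95 + j0.42)

Z_L ≈ 228 − j234 Ω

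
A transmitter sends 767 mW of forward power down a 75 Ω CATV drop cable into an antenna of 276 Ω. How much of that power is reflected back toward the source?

Γ = (276 − 75)/(276 + 75) = 0.573
|Γ|² = 0.328
P_refl = |Γ|²·P_inc = 252 mW, P_del = (1 − |Γ|²)·P_inc = 515 mW

P_reflected ≈ 252 mW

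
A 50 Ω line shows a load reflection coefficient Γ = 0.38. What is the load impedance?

Z_L = Z_0·(1 + Γ)/(1 − Γ) = 50·(1.38)/(0.62)

Z_L ≈ 111 Ω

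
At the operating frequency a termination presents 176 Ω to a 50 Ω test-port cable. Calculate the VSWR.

Γ = (176 − 50)/(176 + 50) = 0.558
VSWR = (1 + 0.558)/(1 − 0.558)

VSWR ≈ 3.52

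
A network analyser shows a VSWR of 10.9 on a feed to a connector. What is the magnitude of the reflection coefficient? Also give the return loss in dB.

|Γ| ≈ 0.832; return loss ≈ 1.6 dB

|Γ| = (S − 1)/(S + 1) = (10.9 − 1)/(10.9 + 1) = 9.9/11.9
RL = −20·log₁₀|Γ| = −20·log₁₀(0.832)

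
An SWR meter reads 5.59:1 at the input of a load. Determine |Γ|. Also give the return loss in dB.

|Γ| = (S − 1)/(S + 1) = (5.59 − 1)/(5.59 + 1) = 4.59/6.59
RL = −20·log₁₀|Γ| = −20·log₁₀(0.697)

|Γ| ≈ 0.697; return loss ≈ 3.14 dB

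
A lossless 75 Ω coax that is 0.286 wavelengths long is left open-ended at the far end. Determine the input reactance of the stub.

X_in ≈ 17.3 Ω (inductive)

βl = 2π × 0.286 = 103°
tan(βl) = -4.35
For an open-ended stub, Z_in = −jZ_0·cot(βl) = −jZ_0/tan(βl)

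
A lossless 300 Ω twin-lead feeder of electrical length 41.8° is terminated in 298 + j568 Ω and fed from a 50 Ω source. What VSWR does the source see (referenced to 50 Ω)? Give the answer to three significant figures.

VSWR ≈ 29.5

tan(βl) = 0.894
Z_in = Z_0·(Z_L + jZ_0·tanβl)/(Z_0 + jZ_L·tanβl) = 423 − j665 Ω
Γ_s = (Z_in − Z_s)/(Z_in + Z_s) = (373 − j665)/(473 − j665), |Γ_s| = 0.934
VSWR = (1 + |Γ_s|)/(1 − |Γ_s|)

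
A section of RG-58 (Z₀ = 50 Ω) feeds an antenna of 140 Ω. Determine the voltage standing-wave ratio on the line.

For a purely resistive load, VSWR = R_L/Z_0 or Z_0/R_L (whichever > 1) = 140/50

VSWR ≈ 2.8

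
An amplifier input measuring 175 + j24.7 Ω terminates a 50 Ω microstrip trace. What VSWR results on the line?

VSWR ≈ 3.58

Γ = (Z_L − Z_0)/(Z_L + Z_0) = (125 + j24.7)/(225 + j24.7)
|Γ| = 127/226 = 0.563
VSWR = (1 + |Γ|)/(1 − |Γ|) = 1.56/0.437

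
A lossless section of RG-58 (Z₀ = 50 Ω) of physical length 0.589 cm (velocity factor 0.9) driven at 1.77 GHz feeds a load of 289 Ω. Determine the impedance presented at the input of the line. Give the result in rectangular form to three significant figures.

λ = v/f = 0.9·c / 1.77 GHz = 0.153 m
βl = 2π·l/λ = 2π × 0.0386 = 13.9°
tan(βl) = tan(13.9°) = 0.247
Z_in = Z_0·(Z_L + jZ_0·tanβl)/(Z_0 + jZ_L·tanβl)
     = 50·(289 + j12.4)/(50 + j71.5)

Z_in ≈ 101 − j132 Ω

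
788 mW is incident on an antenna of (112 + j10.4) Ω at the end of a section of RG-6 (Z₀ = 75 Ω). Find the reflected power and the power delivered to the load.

|Γ| = |(37 + j10.4)/(187 + j10.4)| = 0.205
|Γ|² = 0.0421
P_refl = |Γ|²·P_inc = 33.2 mW, P_del = (1 − |Γ|²)·P_inc = 755 mW

P_reflected ≈ 33.2 mW; P_delivered ≈ 755 mW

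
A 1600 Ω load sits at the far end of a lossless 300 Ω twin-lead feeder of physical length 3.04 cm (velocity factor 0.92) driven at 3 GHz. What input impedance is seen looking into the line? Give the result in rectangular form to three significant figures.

λ = v/f = 0.92·c / 3 GHz = 0.092 m
βl = 2π·l/λ = 2π × 0.33 = 119°
tan(βl) = tan(119°) = -1.81
Z_in = Z_0·(Z_L + jZ_0·tanβl)/(Z_0 + jZ_L·tanβl)
     = 300·(1600 − j542)/(300 − j2890)

Z_in ≈ 72.7 + j158 Ω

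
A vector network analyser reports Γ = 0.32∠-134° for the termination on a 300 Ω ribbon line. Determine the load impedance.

Z_L ≈ 174 − j89.3 Ω

Z_L = Z_0·(1 + Γ)/(1 − Γ) = 300·(0.778 − j0.23)/(1.22 + j0.23)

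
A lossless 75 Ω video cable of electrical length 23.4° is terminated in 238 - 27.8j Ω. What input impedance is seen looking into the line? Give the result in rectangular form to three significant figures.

tan(βl) = tan(23.4°) = 0.433
Z_in = Z_0·(Z_L + jZ_0·tanβl)/(Z_0 + jZ_L·tanβl)
     = 75·(238 + j4.66)/(87 + j103)

Z_in ≈ 87.4 − j99.4 Ω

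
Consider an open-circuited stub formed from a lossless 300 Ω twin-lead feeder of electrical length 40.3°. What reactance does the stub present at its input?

X_in ≈ -354 Ω (capacitive)

tan(βl) = 0.848
For an open-circuited stub, Z_in = −jZ_0·cot(βl) = −jZ_0/tan(βl)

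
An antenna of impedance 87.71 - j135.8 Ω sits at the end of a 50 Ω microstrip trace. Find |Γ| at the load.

|Γ| ≈ 0.729

Γ = (Z_L − Z_0)/(Z_L + Z_0) = (37.71 − j135.8)/(137.7 − j135.8)
|Γ| = 141/193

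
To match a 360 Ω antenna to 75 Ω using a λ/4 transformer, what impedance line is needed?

Z_qwt ≈ 164 Ω

Z_qwt = √(Z_0·R_L) = √(75 × 360) = √27000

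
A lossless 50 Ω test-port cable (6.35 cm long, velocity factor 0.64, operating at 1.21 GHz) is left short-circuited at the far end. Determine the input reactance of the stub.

λ = v/f = 0.64·c / 1.21 GHz = 0.159 m
βl = 2π·l/λ = 2π × 0.4 = 144°
tan(βl) = -0.725
For a short-circuited stub, Z_in = jZ_0·tan(βl)

X_in ≈ -36.2 Ω (capacitive)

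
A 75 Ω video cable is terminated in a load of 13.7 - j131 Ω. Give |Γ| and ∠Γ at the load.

Γ ≈ 0.914 ∠ -59.2°

Γ = (Z_L − Z_0)/(Z_L + Z_0) = (-61.3 − j131)/(88.7 − j131)
|Γ| = 145/158 = 0.914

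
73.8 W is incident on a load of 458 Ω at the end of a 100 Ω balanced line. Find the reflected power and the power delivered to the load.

Γ = (458 − 100)/(458 + 100) = 0.642
|Γ|² = 0.412
P_refl = |Γ|²·P_inc = 30.4 W, P_del = (1 − |Γ|²)·P_inc = 43.4 W

P_reflected ≈ 30.4 W; P_delivered ≈ 43.4 W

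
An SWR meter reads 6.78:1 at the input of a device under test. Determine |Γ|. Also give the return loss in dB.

|Γ| ≈ 0.743; return loss ≈ 2.58 dB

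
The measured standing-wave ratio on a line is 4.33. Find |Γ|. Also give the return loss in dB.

|Γ| = (S − 1)/(S + 1) = (4.33 − 1)/(4.33 + 1) = 3.33/5.33
RL = −20·log₁₀|Γ| = −20·log₁₀(0.625)

|Γ| ≈ 0.625; return loss ≈ 4.09 dB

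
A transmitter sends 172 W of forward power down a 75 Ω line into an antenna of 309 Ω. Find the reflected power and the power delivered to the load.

Γ = (309 − 75)/(309 + 75) = 0.609
|Γ|² = 0.371
P_refl = |Γ|²·P_inc = 63.9 W, P_del = (1 − |Γ|²)·P_inc = 108 W

P_reflected ≈ 63.9 W; P_delivered ≈ 108 W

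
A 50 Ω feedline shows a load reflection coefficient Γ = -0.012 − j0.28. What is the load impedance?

Z_L ≈ 41.8 − j25.4 Ω

Z_L = Z_0·(1 + Γ)/(1 − Γ) = 50·(0.988 − j0.28)/(1.01 + j0.28)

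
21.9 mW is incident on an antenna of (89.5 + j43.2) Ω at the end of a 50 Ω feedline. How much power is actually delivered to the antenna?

P_delivered ≈ 18.4 mW

|Γ| = |(39.5 + j43.2)/(139.5 + j43.2)| = 0.401
|Γ|² = 0.161
P_refl = |Γ|²·P_inc = 3.52 mW, P_del = (1 − |Γ|²)·P_inc = 18.4 mW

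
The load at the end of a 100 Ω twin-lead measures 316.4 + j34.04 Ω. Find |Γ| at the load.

Γ = (Z_L − Z_0)/(Z_L + Z_0) = (216.4 + j34.04)/(416.4 + j34.04)
|Γ| = 219/418

|Γ| ≈ 0.524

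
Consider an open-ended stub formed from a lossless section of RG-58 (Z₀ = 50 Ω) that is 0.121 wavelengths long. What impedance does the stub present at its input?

βl = 2π × 0.121 = 43.6°
tan(βl) = 0.951
For an open-ended stub, Z_in = −jZ_0·cot(βl) = −jZ_0/tan(βl)

Z_in ≈ −j52.6 Ω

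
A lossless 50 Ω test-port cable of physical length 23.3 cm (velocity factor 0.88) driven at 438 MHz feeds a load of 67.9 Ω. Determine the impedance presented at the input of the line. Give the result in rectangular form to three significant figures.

Z_in ≈ 49.9 + j15.3 Ω

λ = v/f = 0.88·c / 438 MHz = 0.603 m
βl = 2π·l/λ = 2π × 0.387 = 139°
tan(βl) = tan(139°) = -0.864
Z_in = Z_0·(Z_L + jZ_0·tanβl)/(Z_0 + jZ_L·tanβl)
     = 50·(67.9 − j43.2)/(50 − j58.7)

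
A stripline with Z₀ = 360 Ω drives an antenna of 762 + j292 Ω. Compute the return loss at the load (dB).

RL ≈ 7.36 dB

Γ = (402 + j292)/(1122 + j292), |Γ| = 0.429
RL = −20·log₁₀|Γ| = −20·log₁₀(0.429)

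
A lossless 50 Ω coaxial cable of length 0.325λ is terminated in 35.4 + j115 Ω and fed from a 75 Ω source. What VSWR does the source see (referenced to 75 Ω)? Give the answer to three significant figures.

VSWR ≈ 14.2

βl = 2π × 0.325 = 117°
tan(βl) = -1.96
Z_in = Z_0·(Z_L + jZ_0·tanβl)/(Z_0 + jZ_L·tanβl) = 5.31 + j4.4 Ω
Γ_s = (Z_in − Z_s)/(Z_in + Z_s) = (-69.7 + j4.4)/(80.3 + j4.4), |Γ_s| = 0.868
VSWR = (1 + |Γ_s|)/(1 − |Γ_s|)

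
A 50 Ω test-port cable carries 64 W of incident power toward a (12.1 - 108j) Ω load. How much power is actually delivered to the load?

P_delivered ≈ 9.98 W

|Γ| = |(-37.9 − j108)/(62.1 − j108)| = 0.919
|Γ|² = 0.844
P_refl = |Γ|²·P_inc = 54 W, P_del = (1 − |Γ|²)·P_inc = 9.98 W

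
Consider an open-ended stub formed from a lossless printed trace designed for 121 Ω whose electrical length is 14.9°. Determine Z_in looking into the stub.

Z_in ≈ −j455 Ω

tan(βl) = 0.266
For an open-ended stub, Z_in = −jZ_0·cot(βl) = −jZ_0/tan(βl)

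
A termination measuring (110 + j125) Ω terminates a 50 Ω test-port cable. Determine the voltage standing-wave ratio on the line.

VSWR ≈ 5.31

Γ = (Z_L − Z_0)/(Z_L + Z_0) = (60 + j125)/(160 + j125)
|Γ| = 139/203 = 0.683
VSWR = (1 + |Γ|)/(1 − |Γ|) = 1.68/0.317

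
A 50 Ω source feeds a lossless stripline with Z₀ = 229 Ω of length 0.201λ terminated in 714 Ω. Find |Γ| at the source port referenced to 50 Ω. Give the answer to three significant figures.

βl = 2π × 0.201 = 72.4°
tan(βl) = 3.14
Z_in = Z_0·(Z_L + jZ_0·tanβl)/(Z_0 + jZ_L·tanβl) = 80 − j64.7 Ω
Γ_s = (Z_in − Z_s)/(Z_in + Z_s) = (30 − j64.7)/(130 − j64.7), |Γ_s| = 0.491

|Γ| ≈ 0.491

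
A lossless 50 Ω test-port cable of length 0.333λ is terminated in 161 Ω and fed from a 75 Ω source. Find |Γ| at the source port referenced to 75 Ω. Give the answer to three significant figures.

βl = 2π × 0.333 = 120°
tan(βl) = -1.74
Z_in = Z_0·(Z_L + jZ_0·tanβl)/(Z_0 + jZ_L·tanβl) = 20 + j25.2 Ω
Γ_s = (Z_in − Z_s)/(Z_in + Z_s) = (-55 + j25.2)/(95 + j25.2), |Γ_s| = 0.615

|Γ| ≈ 0.615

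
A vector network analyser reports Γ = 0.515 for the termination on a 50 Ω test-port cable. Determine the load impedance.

Z_L = Z_0·(1 + Γ)/(1 − Γ) = 50·(1.52)/(0.485)

Z_L ≈ 156 Ω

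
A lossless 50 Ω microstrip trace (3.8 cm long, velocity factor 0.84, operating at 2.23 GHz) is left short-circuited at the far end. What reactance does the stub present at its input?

X_in ≈ -83 Ω (capacitive)

λ = v/f = 0.84·c / 2.23 GHz = 0.113 m
βl = 2π·l/λ = 2π × 0.336 = 121°
tan(βl) = -1.66
For a short-circuited stub, Z_in = jZ_0·tan(βl)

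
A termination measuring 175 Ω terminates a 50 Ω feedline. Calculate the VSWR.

VSWR ≈ 3.5

For a purely resistive load, VSWR = R_L/Z_0 or Z_0/R_L (whichever > 1) = 175/50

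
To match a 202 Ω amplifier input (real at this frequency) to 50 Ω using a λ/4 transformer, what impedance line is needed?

Z_qwt = √(Z_0·R_L) = √(50 × 202) = √10100

Z_qwt ≈ 100 Ω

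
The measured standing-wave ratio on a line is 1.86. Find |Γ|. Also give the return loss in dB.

|Γ| = (S − 1)/(S + 1) = (1.86 − 1)/(1.86 + 1) = 0.86/2.86
RL = −20·log₁₀|Γ| = −20·log₁₀(0.301)

|Γ| ≈ 0.301; return loss ≈ 10.4 dB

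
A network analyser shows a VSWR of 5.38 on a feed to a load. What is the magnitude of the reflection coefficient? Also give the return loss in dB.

|Γ| = (S − 1)/(S + 1) = (5.38 − 1)/(5.38 + 1) = 4.38/6.38
RL = −20·log₁₀|Γ| = −20·log₁₀(0.687)

|Γ| ≈ 0.687; return loss ≈ 3.27 dB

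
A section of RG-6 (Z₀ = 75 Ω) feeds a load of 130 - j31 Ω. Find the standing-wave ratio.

VSWR ≈ 1.88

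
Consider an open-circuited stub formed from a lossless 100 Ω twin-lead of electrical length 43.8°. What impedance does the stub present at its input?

tan(βl) = 0.959
For an open-circuited stub, Z_in = −jZ_0·cot(βl) = −jZ_0/tan(βl)

Z_in ≈ −j104 Ω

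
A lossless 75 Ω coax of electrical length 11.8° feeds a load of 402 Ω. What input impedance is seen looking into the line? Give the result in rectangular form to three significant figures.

tan(βl) = tan(11.8°) = 0.209
Z_in = Z_0·(Z_L + jZ_0·tanβl)/(Z_0 + jZ_L·tanβl)
     = 75·(402 + j15.7)/(75 + j84)

Z_in ≈ 186 − j193 Ω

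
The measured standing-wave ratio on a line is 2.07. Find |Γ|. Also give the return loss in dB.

|Γ| ≈ 0.349; return loss ≈ 9.16 dB

|Γ| = (S − 1)/(S + 1) = (2.07 − 1)/(2.07 + 1) = 1.07/3.07
RL = −20·log₁₀|Γ| = −20·log₁₀(0.349)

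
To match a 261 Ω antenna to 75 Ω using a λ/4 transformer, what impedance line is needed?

Z_qwt = √(Z_0·R_L) = √(75 × 261) = √19580

Z_qwt ≈ 140 Ω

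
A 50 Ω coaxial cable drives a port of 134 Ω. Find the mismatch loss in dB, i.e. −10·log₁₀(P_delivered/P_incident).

mismatch loss ≈ 1.02 dB

Γ = (134 − 50)/(134 + 50) = 0.457
|Γ|² = 0.208, so P_del/P_inc = 1 − |Γ|² = 0.792
ML = −10·log₁₀(1 − |Γ|²)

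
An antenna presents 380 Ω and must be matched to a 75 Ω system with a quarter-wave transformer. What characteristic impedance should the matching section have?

Z_qwt ≈ 169 Ω

Z_qwt = √(Z_0·R_L) = √(75 × 380) = √28500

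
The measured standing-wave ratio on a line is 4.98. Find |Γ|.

|Γ| ≈ 0.666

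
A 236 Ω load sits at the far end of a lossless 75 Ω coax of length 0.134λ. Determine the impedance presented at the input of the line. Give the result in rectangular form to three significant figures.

Z_in ≈ 39.6 − j55.7 Ω

βl = 2π × 0.134 = 48.2°
tan(βl) = tan(48.2°) = 1.12
Z_in = Z_0·(Z_L + jZ_0·tanβl)/(Z_0 + jZ_L·tanβl)
     = 75·(236 + j84)/(75 + j264)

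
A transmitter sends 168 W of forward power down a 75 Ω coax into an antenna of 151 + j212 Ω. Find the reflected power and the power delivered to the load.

P_reflected ≈ 88.7 W; P_delivered ≈ 79.3 W

|Γ| = |(76 + j212)/(226 + j212)| = 0.727
|Γ|² = 0.528
P_refl = |Γ|²·P_inc = 88.7 W, P_del = (1 − |Γ|²)·P_inc = 79.3 W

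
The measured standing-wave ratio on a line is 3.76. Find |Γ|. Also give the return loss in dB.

|Γ| ≈ 0.58; return loss ≈ 4.73 dB

|Γ| = (S − 1)/(S + 1) = (3.76 − 1)/(3.76 + 1) = 2.76/4.76
RL = −20·log₁₀|Γ| = −20·log₁₀(0.58)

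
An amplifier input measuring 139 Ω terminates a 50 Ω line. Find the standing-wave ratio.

For a purely resistive load, VSWR = R_L/Z_0 or Z_0/R_L (whichever > 1) = 139/50

VSWR ≈ 2.78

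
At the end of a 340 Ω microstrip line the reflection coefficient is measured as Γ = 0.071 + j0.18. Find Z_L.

Z_L ≈ 365 + j137 Ω

Z_L = Z_0·(1 + Γ)/(1 − Γ) = 340·(1.07 + j0.18)/(0.929 − j0.18)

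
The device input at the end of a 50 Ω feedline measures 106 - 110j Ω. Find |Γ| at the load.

|Γ| ≈ 0.647

Γ = (Z_L − Z_0)/(Z_L + Z_0) = (56 − j110)/(156 − j110)
|Γ| = 123/191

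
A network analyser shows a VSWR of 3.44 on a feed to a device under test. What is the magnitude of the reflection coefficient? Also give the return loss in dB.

|Γ| = (S − 1)/(S + 1) = (3.44 − 1)/(3.44 + 1) = 2.44/4.44
RL = −20·log₁₀|Γ| = −20·log₁₀(0.55)

|Γ| ≈ 0.55; return loss ≈ 5.2 dB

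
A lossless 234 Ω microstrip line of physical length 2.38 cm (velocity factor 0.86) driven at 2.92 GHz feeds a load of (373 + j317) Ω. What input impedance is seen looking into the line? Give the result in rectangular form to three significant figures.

λ = v/f = 0.86·c / 2.92 GHz = 0.0884 m
βl = 2π·l/λ = 2π × 0.269 = 97°
tan(βl) = tan(97°) = -8.18
Z_in = Z_0·(Z_L + jZ_0·tanβl)/(Z_0 + jZ_L·tanβl)
     = 234·(373 − j1600)/(2830 − j3050)

Z_in ≈ 80.2 − j45.7 Ω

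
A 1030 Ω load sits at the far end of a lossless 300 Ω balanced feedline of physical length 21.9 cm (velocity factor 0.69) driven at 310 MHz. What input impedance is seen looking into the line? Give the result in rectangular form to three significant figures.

Z_in ≈ 110 + j143 Ω

λ = v/f = 0.69·c / 310 MHz = 0.668 m
βl = 2π·l/λ = 2π × 0.328 = 118°
tan(βl) = tan(118°) = -1.88
Z_in = Z_0·(Z_L + jZ_0·tanβl)/(Z_0 + jZ_L·tanβl)
     = 300·(1030 − j563)/(300 − j1930)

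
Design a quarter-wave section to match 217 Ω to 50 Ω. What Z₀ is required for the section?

Z_qwt ≈ 104 Ω

Z_qwt = √(Z_0·R_L) = √(50 × 217) = √10850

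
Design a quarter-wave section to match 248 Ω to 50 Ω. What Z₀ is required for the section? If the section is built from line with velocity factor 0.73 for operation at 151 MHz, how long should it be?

Z_qwt ≈ 111 Ω; length ≈ 36.3 cm

Z_qwt = √(Z_0·R_L) = √(50 × 248) = √12400
λ = 0.73·c/f = 1.45 m, so l = λ/4 = 0.363 m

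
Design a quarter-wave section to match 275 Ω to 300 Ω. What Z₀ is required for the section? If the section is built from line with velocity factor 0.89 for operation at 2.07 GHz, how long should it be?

Z_qwt = √(Z_0·R_L) = √(300 × 275) = √82500
λ = 0.89·c/f = 0.129 m, so l = λ/4 = 0.0322 m

Z_qwt ≈ 287 Ω; length ≈ 3.22 cm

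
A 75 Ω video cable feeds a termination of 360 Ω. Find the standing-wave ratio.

VSWR ≈ 4.8

Γ = (360 − 75)/(360 + 75) = 0.655
VSWR = (1 + 0.655)/(1 − 0.655)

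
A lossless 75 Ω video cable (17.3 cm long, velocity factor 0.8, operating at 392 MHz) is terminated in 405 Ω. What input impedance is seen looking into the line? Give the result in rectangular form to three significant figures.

Z_in ≈ 14.5 + j15 Ω

λ = v/f = 0.8·c / 392 MHz = 0.612 m
βl = 2π·l/λ = 2π × 0.283 = 102°
tan(βl) = tan(102°) = -4.82
Z_in = Z_0·(Z_L + jZ_0·tanβl)/(Z_0 + jZ_L·tanβl)
     = 75·(405 − j361)/(75 − j1950)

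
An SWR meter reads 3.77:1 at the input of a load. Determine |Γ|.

|Γ| ≈ 0.581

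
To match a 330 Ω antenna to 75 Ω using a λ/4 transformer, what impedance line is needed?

Z_qwt ≈ 157 Ω

Z_qwt = √(Z_0·R_L) = √(75 × 330) = √24750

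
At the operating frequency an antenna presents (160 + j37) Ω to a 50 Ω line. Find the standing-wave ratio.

Γ = (Z_L − Z_0)/(Z_L + Z_0) = (110 + j37)/(210 + j37)
|Γ| = 116/213 = 0.544
VSWR = (1 + |Γ|)/(1 − |Γ|) = 1.54/0.456

VSWR ≈ 3.39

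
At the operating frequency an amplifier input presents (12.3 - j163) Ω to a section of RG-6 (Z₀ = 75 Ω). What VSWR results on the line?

Γ = (Z_L − Z_0)/(Z_L + Z_0) = (-62.7 − j163)/(87.3 − j163)
|Γ| = 175/185 = 0.944
VSWR = (1 + |Γ|)/(1 − |Γ|) = 1.94/0.0555

VSWR ≈ 35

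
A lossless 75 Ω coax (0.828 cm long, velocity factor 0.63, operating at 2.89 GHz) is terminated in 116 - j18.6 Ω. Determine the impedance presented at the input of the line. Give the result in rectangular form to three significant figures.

Z_in ≈ 58.3 − j27.2 Ω

λ = v/f = 0.63·c / 2.89 GHz = 0.0654 m
βl = 2π·l/λ = 2π × 0.127 = 45.6°
tan(βl) = tan(45.6°) = 1.02
Z_in = Z_0·(Z_L + jZ_0·tanβl)/(Z_0 + jZ_L·tanβl)
     = 75·(116 + j57.9)/(94 + j118)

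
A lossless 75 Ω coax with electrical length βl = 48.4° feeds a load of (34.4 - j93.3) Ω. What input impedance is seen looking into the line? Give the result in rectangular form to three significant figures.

tan(βl) = tan(48.4°) = 1.13
Z_in = Z_0·(Z_L + jZ_0·tanβl)/(Z_0 + jZ_L·tanβl)
     = 75·(34.4 − j8.83)/(180 + j38.7)

Z_in ≈ 12.9 − j6.46 Ω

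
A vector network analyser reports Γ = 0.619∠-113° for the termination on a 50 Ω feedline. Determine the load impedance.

Z_L = Z_0·(1 + Γ)/(1 − Γ) = 50·(0.758 − j0.57)/(1.24 + j0.57)

Z_L ≈ 16.5 − j30.5 Ω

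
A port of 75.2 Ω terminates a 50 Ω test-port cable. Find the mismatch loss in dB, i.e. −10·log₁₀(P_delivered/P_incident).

mismatch loss ≈ 0.18 dB

Γ = (75.2 − 50)/(75.2 + 50) = 0.201
|Γ|² = 0.0405, so P_del/P_inc = 1 − |Γ|² = 0.959
ML = −10·log₁₀(1 − |Γ|²)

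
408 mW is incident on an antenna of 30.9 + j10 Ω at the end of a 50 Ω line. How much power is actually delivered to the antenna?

P_delivered ≈ 379 mW

|Γ| = |(-19.1 + j10)/(80.9 + j10)| = 0.264
|Γ|² = 0.07
P_refl = |Γ|²·P_inc = 28.5 mW, P_del = (1 − |Γ|²)·P_inc = 379 mW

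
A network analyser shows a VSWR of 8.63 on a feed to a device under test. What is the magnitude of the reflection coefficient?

|Γ| = (S − 1)/(S + 1) = (8.63 − 1)/(8.63 + 1) = 7.63/9.63

|Γ| ≈ 0.792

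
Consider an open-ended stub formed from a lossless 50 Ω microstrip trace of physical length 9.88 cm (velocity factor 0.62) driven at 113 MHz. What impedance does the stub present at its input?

λ = v/f = 0.62·c / 113 MHz = 1.65 m
βl = 2π·l/λ = 2π × 0.06 = 21.6°
tan(βl) = 0.396
For an open-ended stub, Z_in = −jZ_0·cot(βl) = −jZ_0/tan(βl)

Z_in ≈ −j126 Ω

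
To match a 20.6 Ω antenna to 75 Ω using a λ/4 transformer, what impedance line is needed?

Z_qwt ≈ 39.3 Ω

Z_qwt = √(Z_0·R_L) = √(75 × 20.6) = √1545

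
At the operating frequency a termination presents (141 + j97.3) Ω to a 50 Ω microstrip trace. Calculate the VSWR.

VSWR ≈ 4.28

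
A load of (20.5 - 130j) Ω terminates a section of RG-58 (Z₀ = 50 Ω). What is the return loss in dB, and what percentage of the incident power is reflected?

Γ = (-29.5 − j130)/(70.5 − j130), |Γ| = 0.901
RL = −20·log₁₀(0.901) = 0.902 dB
P_refl/P_inc = |Γ|² = 0.813

RL ≈ 0.902 dB; 81.3% of incident power reflected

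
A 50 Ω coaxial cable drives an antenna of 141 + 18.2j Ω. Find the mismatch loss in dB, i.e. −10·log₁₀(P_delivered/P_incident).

mismatch loss ≈ 1.16 dB

Γ = (91 + j18.2)/(191 + j18.2), |Γ| = 0.484
|Γ|² = 0.234, so P_del/P_inc = 1 − |Γ|² = 0.766
ML = −10·log₁₀(1 − |Γ|²)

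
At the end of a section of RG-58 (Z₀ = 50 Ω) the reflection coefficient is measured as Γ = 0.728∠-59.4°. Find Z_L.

Z_L ≈ 29.8 − j79.4 Ω

Z_L = Z_0·(1 + Γ)/(1 − Γ) = 50·(1.37 − j0.627)/(0.629 + j0.627)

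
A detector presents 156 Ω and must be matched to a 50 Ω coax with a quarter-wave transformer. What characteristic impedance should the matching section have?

Z_qwt = √(Z_0·R_L) = √(50 × 156) = √7800

Z_qwt ≈ 88.3 Ω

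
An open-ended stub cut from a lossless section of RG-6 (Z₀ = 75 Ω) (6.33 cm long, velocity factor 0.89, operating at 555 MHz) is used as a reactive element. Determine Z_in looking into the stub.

λ = v/f = 0.89·c / 555 MHz = 0.481 m
βl = 2π·l/λ = 2π × 0.132 = 47.4°
tan(βl) = 1.09
For an open-ended stub, Z_in = −jZ_0·cot(βl) = −jZ_0/tan(βl)

Z_in ≈ −j69 Ω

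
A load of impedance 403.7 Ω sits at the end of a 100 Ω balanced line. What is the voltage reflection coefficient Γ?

Γ = (Z_L − Z_0)/(Z_L + Z_0) = (403.7 − 100)/(403.7 + 100) = 303.7/503.7

Γ = 0.603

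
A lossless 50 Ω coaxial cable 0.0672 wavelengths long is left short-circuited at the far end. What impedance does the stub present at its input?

βl = 2π × 0.0672 = 24.2°
tan(βl) = 0.449
For a short-circuited stub, Z_in = jZ_0·tan(βl)

Z_in ≈ +j22.5 Ω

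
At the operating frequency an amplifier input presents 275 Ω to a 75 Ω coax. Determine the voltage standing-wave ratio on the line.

VSWR ≈ 3.67

Γ = (275 − 75)/(275 + 75) = 0.571
VSWR = (1 + 0.571)/(1 − 0.571)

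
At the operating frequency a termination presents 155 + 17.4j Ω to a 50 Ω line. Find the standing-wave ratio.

VSWR ≈ 3.14

Γ = (Z_L − Z_0)/(Z_L + Z_0) = (105 + j17.4)/(205 + j17.4)
|Γ| = 106/206 = 0.517
VSWR = (1 + |Γ|)/(1 − |Γ|) = 1.52/0.483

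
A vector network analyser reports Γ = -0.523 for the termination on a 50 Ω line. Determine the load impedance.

Z_L = Z_0·(1 + Γ)/(1 − Γ) = 50·(0.477)/(1.52)

Z_L ≈ 15.7 Ω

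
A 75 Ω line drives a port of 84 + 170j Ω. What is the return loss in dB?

RL ≈ 2.72 dB

Γ = (9 + j170)/(159 + j170), |Γ| = 0.731
RL = −20·log₁₀|Γ| = −20·log₁₀(0.731)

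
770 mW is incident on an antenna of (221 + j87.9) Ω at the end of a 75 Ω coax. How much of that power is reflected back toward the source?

|Γ| = |(146 + j87.9)/(296 + j87.9)| = 0.552
|Γ|² = 0.305
P_refl = |Γ|²·P_inc = 235 mW, P_del = (1 − |Γ|²)·P_inc = 535 mW

P_reflected ≈ 235 mW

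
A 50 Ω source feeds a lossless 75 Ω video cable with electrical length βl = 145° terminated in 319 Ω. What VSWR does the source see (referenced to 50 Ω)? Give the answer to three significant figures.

tan(βl) = -0.7
Z_in = Z_0·(Z_L + jZ_0·tanβl)/(Z_0 + jZ_L·tanβl) = 48.2 + j90.9 Ω
Γ_s = (Z_in − Z_s)/(Z_in + Z_s) = (-1.83 + j90.9)/(98.2 + j90.9), |Γ_s| = 0.68
VSWR = (1 + |Γ_s|)/(1 − |Γ_s|)

VSWR ≈ 5.24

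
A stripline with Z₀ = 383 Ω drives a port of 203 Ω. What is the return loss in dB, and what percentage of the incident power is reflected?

RL ≈ 10.3 dB; 9.44% of incident power reflected

Γ = (203 − 383)/(203 + 383) = -0.307
RL = −20·log₁₀(0.307) = 10.3 dB
P_refl/P_inc = |Γ|² = 0.0944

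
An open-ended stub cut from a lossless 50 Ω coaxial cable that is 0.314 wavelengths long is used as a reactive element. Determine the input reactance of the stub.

βl = 2π × 0.314 = 113°
tan(βl) = -2.35
For an open-ended stub, Z_in = −jZ_0·cot(βl) = −jZ_0/tan(βl)

X_in ≈ 21.3 Ω (inductive)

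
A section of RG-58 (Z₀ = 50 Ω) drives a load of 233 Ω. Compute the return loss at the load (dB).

RL ≈ 3.79 dB

Γ = (233 − 50)/(233 + 50) = 0.647
RL = −20·log₁₀|Γ| = −20·log₁₀(0.647)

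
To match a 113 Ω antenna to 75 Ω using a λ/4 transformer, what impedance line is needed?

Z_qwt = √(Z_0·R_L) = √(75 × 113) = √8475

Z_qwt ≈ 92.1 Ω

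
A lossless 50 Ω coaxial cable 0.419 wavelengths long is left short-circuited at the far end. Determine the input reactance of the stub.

X_in ≈ -27.9 Ω (capacitive)

βl = 2π × 0.419 = 151°
tan(βl) = -0.558
For a short-circuited stub, Z_in = jZ_0·tan(βl)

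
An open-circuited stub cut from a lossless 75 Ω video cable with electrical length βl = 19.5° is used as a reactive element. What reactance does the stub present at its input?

X_in ≈ -212 Ω (capacitive)

tan(βl) = 0.354
For an open-circuited stub, Z_in = −jZ_0·cot(βl) = −jZ_0/tan(βl)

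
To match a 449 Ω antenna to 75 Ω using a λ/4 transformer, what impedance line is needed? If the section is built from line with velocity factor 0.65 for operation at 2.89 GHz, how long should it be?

Z_qwt = √(Z_0·R_L) = √(75 × 449) = √33680
λ = 0.65·c/f = 0.0675 m, so l = λ/4 = 0.0169 m

Z_qwt ≈ 184 Ω; length ≈ 1.69 cm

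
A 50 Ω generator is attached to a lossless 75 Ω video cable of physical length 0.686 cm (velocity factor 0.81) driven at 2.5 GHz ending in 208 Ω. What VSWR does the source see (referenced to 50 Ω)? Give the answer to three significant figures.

λ = v/f = 0.81·c / 2.5 GHz = 0.0972 m
βl = 2π·l/λ = 2π × 0.0706 = 25.4°
tan(βl) = 0.475
Z_in = Z_0·(Z_L + jZ_0·tanβl)/(Z_0 + jZ_L·tanβl) = 93.2 − j87.1 Ω
Γ_s = (Z_in − Z_s)/(Z_in + Z_s) = (43.2 − j87.1)/(143 − j87.1), |Γ_s| = 0.58
VSWR = (1 + |Γ_s|)/(1 − |Γ_s|)

VSWR ≈ 3.76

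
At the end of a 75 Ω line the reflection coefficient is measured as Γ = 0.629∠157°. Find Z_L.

Z_L ≈ 17.7 + j14.4 Ω

Z_L = Z_0·(1 + Γ)/(1 − Γ) = 75·(0.421 + j0.246)/(1.58 − j0.246)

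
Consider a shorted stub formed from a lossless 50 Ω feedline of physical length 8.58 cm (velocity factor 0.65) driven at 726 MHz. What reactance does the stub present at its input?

λ = v/f = 0.65·c / 726 MHz = 0.269 m
βl = 2π·l/λ = 2π × 0.319 = 115°
tan(βl) = -2.14
For a shorted stub, Z_in = jZ_0·tan(βl)

X_in ≈ -107 Ω (capacitive)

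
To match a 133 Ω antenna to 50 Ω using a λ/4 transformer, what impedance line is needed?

Z_qwt ≈ 81.5 Ω

Z_qwt = √(Z_0·R_L) = √(50 × 133) = √6650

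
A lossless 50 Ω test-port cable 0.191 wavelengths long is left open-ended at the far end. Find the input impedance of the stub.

Z_in ≈ −j19.4 Ω

βl = 2π × 0.191 = 68.8°
tan(βl) = 2.57
For an open-ended stub, Z_in = −jZ_0·cot(βl) = −jZ_0/tan(βl)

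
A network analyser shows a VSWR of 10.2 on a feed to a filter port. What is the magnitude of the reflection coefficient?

|Γ| = (S − 1)/(S + 1) = (10.2 − 1)/(10.2 + 1) = 9.2/11.2

|Γ| ≈ 0.821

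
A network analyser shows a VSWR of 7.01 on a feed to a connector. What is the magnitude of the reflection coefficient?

|Γ| = (S − 1)/(S + 1) = (7.01 − 1)/(7.01 + 1) = 6.01/8.01

|Γ| ≈ 0.75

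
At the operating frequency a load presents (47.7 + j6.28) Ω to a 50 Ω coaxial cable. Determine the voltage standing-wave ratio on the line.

Γ = (Z_L − Z_0)/(Z_L + Z_0) = (-2.3 + j6.28)/(97.7 + j6.28)
|Γ| = 6.69/97.9 = 0.0683
VSWR = (1 + |Γ|)/(1 − |Γ|) = 1.07/0.932

VSWR ≈ 1.15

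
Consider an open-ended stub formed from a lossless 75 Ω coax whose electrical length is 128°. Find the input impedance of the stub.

Z_in ≈ +j58.6 Ω

tan(βl) = -1.28
For an open-ended stub, Z_in = −jZ_0·cot(βl) = −jZ_0/tan(βl)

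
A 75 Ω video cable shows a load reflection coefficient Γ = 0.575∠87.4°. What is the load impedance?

Z_L ≈ 39.3 + j67.4 Ω

Z_L = Z_0·(1 + Γ)/(1 − Γ) = 75·(1.03 + j0.574)/(0.974 − j0.574)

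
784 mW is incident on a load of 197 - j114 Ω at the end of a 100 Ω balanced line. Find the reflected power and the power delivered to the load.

|Γ| = |(97 − j114)/(297 − j114)| = 0.471
|Γ|² = 0.221
P_refl = |Γ|²·P_inc = 174 mW, P_del = (1 − |Γ|²)·P_inc = 610 mW

P_reflected ≈ 174 mW; P_delivered ≈ 610 mW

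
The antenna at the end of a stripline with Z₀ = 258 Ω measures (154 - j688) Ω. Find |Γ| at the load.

|Γ| ≈ 0.868

Γ = (Z_L − Z_0)/(Z_L + Z_0) = (-104 − j688)/(412 − j688)
|Γ| = 696/802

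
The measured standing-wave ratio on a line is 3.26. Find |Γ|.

|Γ| ≈ 0.531

|Γ| = (S − 1)/(S + 1) = (3.26 − 1)/(3.26 + 1) = 2.26/4.26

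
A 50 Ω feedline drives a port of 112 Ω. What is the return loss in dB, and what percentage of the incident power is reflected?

RL ≈ 8.34 dB; 14.6% of incident power reflected

Γ = (112 − 50)/(112 + 50) = 0.383
RL = −20·log₁₀(0.383) = 8.34 dB
P_refl/P_inc = |Γ|² = 0.146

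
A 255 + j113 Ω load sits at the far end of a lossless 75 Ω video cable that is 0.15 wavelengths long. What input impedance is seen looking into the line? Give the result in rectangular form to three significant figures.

βl = 2π × 0.15 = 54°
tan(βl) = tan(54°) = 1.38
Z_in = Z_0·(Z_L + jZ_0·tanβl)/(Z_0 + jZ_L·tanβl)
     = 75·(255 + j216)/(-80.5 + j351)

Z_in ≈ 32 − j61.8 Ω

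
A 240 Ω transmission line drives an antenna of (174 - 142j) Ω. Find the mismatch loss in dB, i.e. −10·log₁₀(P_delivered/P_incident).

mismatch loss ≈ 0.595 dB

Γ = (-66 − j142)/(414 − j142), |Γ| = 0.358
|Γ|² = 0.128, so P_del/P_inc = 1 − |Γ|² = 0.872
ML = −10·log₁₀(1 − |Γ|²)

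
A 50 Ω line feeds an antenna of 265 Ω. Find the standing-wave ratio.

Γ = (265 − 50)/(265 + 50) = 0.683
VSWR = (1 + 0.683)/(1 − 0.683)

VSWR ≈ 5.3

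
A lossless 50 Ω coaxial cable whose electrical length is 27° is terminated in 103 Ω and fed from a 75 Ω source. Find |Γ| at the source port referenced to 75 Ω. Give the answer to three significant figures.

|Γ| ≈ 0.292

tan(βl) = 0.51
Z_in = Z_0·(Z_L + jZ_0·tanβl)/(Z_0 + jZ_L·tanβl) = 61.7 − j39.3 Ω
Γ_s = (Z_in − Z_s)/(Z_in + Z_s) = (-13.3 − j39.3)/(137 − j39.3), |Γ_s| = 0.292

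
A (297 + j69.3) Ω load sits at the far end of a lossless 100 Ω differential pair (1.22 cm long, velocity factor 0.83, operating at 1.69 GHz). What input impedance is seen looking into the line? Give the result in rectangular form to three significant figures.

λ = v/f = 0.83·c / 1.69 GHz = 0.147 m
βl = 2π·l/λ = 2π × 0.0828 = 29.8°
tan(βl) = tan(29.8°) = 0.573
Z_in = Z_0·(Z_L + jZ_0·tanβl)/(Z_0 + jZ_L·tanβl)
     = 100·(297 + j127)/(60.3 + j170)

Z_in ≈ 121 − j132 Ω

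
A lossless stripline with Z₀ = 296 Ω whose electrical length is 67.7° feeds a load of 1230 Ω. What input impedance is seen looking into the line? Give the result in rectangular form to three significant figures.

tan(βl) = tan(67.7°) = 2.44
Z_in = Z_0·(Z_L + jZ_0·tanβl)/(Z_0 + jZ_L·tanβl)
     = 296·(1230 + j722)/(296 + j3000)

Z_in ≈ 82.4 − j113 Ω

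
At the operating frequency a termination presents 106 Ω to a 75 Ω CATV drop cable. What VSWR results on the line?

Γ = (106 − 75)/(106 + 75) = 0.171
VSWR = (1 + 0.171)/(1 − 0.171)

VSWR ≈ 1.41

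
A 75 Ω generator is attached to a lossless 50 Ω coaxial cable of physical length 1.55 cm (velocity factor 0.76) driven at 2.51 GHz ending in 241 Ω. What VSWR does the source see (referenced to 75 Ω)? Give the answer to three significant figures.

λ = v/f = 0.76·c / 2.51 GHz = 0.0908 m
βl = 2π·l/λ = 2π × 0.171 = 61.4°
tan(βl) = 1.84
Z_in = Z_0·(Z_L + jZ_0·tanβl)/(Z_0 + jZ_L·tanβl) = 13.3 − j25.7 Ω
Γ_s = (Z_in − Z_s)/(Z_in + Z_s) = (-61.7 − j25.7)/(88.3 − j25.7), |Γ_s| = 0.727
VSWR = (1 + |Γ_s|)/(1 − |Γ_s|)

VSWR ≈ 6.33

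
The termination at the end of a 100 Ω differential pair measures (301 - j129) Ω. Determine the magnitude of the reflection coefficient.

|Γ| ≈ 0.567

Γ = (Z_L − Z_0)/(Z_L + Z_0) = (201 − j129)/(401 − j129)
|Γ| = 239/421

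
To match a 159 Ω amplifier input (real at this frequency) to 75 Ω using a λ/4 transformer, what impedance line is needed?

Z_qwt ≈ 109 Ω

Z_qwt = √(Z_0·R_L) = √(75 × 159) = √11920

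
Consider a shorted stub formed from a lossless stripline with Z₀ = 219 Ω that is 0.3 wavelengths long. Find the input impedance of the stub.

βl = 2π × 0.3 = 108°
tan(βl) = -3.08
For a shorted stub, Z_in = jZ_0·tan(βl)

Z_in ≈ −j674 Ω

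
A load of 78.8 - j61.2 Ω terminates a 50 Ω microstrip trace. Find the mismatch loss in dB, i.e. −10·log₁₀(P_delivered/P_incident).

Γ = (28.8 − j61.2)/(128.8 − j61.2), |Γ| = 0.474
|Γ|² = 0.225, so P_del/P_inc = 1 − |Γ|² = 0.775
ML = −10·log₁₀(1 − |Γ|²)

mismatch loss ≈ 1.11 dB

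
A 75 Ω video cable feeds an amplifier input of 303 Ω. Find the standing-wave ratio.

Γ = (303 − 75)/(303 + 75) = 0.603
VSWR = (1 + 0.603)/(1 − 0.603)

VSWR ≈ 4.04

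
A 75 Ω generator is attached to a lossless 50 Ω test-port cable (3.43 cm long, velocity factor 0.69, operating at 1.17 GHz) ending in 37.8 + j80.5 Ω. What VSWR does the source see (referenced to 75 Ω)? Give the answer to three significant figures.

λ = v/f = 0.69·c / 1.17 GHz = 0.177 m
βl = 2π·l/λ = 2π × 0.194 = 69.8°
tan(βl) = 2.72
Z_in = Z_0·(Z_L + jZ_0·tanβl)/(Z_0 + jZ_L·tanβl) = 20.3 − j51.8 Ω
Γ_s = (Z_in − Z_s)/(Z_in + Z_s) = (-54.7 − j51.8)/(95.3 − j51.8), |Γ_s| = 0.694
VSWR = (1 + |Γ_s|)/(1 − |Γ_s|)

VSWR ≈ 5.54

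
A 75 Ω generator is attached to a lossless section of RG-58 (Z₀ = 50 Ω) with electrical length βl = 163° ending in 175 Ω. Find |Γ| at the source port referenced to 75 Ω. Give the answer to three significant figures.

tan(βl) = -0.306
Z_in = Z_0·(Z_L + jZ_0·tanβl)/(Z_0 + jZ_L·tanβl) = 89.2 + j80.2 Ω
Γ_s = (Z_in − Z_s)/(Z_in + Z_s) = (14.2 + j80.2)/(164 + j80.2), |Γ_s| = 0.446

|Γ| ≈ 0.446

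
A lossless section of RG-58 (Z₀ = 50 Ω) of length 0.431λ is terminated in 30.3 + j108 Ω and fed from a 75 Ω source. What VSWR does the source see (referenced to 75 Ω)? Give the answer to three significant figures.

VSWR ≈ 11.2

βl = 2π × 0.431 = 155°
tan(βl) = -0.463
Z_in = Z_0·(Z_L + jZ_0·tanβl)/(Z_0 + jZ_L·tanβl) = 9.02 + j43.7 Ω
Γ_s = (Z_in − Z_s)/(Z_in + Z_s) = (-66 + j43.7)/(84 + j43.7), |Γ_s| = 0.836
VSWR = (1 + |Γ_s|)/(1 − |Γ_s|)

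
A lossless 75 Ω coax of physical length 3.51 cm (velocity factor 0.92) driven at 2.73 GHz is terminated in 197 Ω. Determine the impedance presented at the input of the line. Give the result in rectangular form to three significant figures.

λ = v/f = 0.92·c / 2.73 GHz = 0.101 m
βl = 2π·l/λ = 2π × 0.347 = 125°
tan(βl) = tan(125°) = -1.43
Z_in = Z_0·(Z_L + jZ_0·tanβl)/(Z_0 + jZ_L·tanβl)
     = 75·(197 − j107)/(75 − j281)

Z_in ≈ 39.7 + j41.9 Ω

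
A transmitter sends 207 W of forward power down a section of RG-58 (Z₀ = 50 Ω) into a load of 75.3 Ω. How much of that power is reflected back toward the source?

P_reflected ≈ 8.44 W

Γ = (75.3 − 50)/(75.3 + 50) = 0.202
|Γ|² = 0.0408
P_refl = |Γ|²·P_inc = 8.44 W, P_del = (1 − |Γ|²)·P_inc = 199 W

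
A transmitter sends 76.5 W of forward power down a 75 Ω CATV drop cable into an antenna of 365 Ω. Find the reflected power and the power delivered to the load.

Γ = (365 − 75)/(365 + 75) = 0.659
|Γ|² = 0.434
P_refl = |Γ|²·P_inc = 33.2 W, P_del = (1 − |Γ|²)·P_inc = 43.3 W

P_reflected ≈ 33.2 W; P_delivered ≈ 43.3 W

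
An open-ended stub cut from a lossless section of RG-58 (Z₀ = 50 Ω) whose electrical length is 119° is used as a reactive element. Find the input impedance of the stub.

tan(βl) = -1.8
For an open-ended stub, Z_in = −jZ_0·cot(βl) = −jZ_0/tan(βl)

Z_in ≈ +j27.7 Ω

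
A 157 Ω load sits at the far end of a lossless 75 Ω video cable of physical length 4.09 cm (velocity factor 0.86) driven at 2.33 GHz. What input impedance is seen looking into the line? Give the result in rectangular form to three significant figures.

λ = v/f = 0.86·c / 2.33 GHz = 0.111 m
βl = 2π·l/λ = 2π × 0.369 = 133°
tan(βl) = tan(133°) = -1.07
Z_in = Z_0·(Z_L + jZ_0·tanβl)/(Z_0 + jZ_L·tanβl)
     = 75·(157 − j80.5)/(75 − j169)

Z_in ≈ 55.9 + j45 Ω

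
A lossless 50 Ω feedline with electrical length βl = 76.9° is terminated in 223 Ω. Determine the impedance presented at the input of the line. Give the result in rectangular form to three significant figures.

Z_in ≈ 11.8 − j11 Ω

tan(βl) = tan(76.9°) = 4.3
Z_in = Z_0·(Z_L + jZ_0·tanβl)/(Z_0 + jZ_L·tanβl)
     = 50·(223 + j215)/(50 + j958)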